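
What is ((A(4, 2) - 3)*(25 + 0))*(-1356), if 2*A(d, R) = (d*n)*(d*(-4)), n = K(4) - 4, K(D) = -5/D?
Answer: -5593500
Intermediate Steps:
n = -21/4 (n = -5/4 - 4 = -21/4 ≈ -5.2500)
A(d, R) = 21*d²/2 (A(d, R) = ((d*(-21/4))*(d*(-4)))/2 = ((-21*d/4)*(-4*d))/2 = (21*d²)/2 = 21*d²/2)
((A(4, 2) - 3)*(25 + 0))*(-1356) = (((21/2)*4² - 3)*(25 + 0))*(-1356) = (((21/2)*16 - 3)*25)*(-1356) = ((168 - 3)*25)*(-1356) = (165*25)*(-1356) = 4125*(-1356) = -5593500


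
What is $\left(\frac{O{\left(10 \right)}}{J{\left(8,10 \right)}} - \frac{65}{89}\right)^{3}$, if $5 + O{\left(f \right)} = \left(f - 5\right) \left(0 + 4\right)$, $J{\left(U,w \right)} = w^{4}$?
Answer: $- \frac{2183490883675837}{5639752000000000} \approx -0.38716$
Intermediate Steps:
$O{\left(f \right)} = -25 + 4 f$ ($O{\left(f \right)} = -5 + \left(f - 5\right) \left(0 + 4\right) = -5 + \left(-5 + f\right) 4 = -5 + \left(-20 + 4 f\right) = -25 + 4 f$)
$\left(\frac{O{\left(10 \right)}}{J{\left(8,10 \right)}} - \frac{65}{89}\right)^{3} = \left(\frac{-25 + 4 \cdot 10}{10^{4}} - \frac{65}{89}\right)^{3} = \left(\frac{-25 + 40}{10000} - \frac{65}{89}\right)^{3} = \left(15 \cdot \frac{1}{10000} - \frac{65}{89}\right)^{3} = \left(\frac{3}{2000} - \frac{65}{89}\right)^{3} = \left(- \frac{129733}{178000}\right)^{3} = - \frac{2183490883675837}{5639752000000000}$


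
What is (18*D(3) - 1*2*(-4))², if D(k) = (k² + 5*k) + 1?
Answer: 209764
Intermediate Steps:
D(k) = 1 + k² + 5*k
(18*D(3) - 1*2*(-4))² = (18*(1 + 3² + 5*3) - 1*2*(-4))² = (18*(1 + 9 + 15) - 2*(-4))² = (18*25 + 8)² = (450 + 8)² = 458² = 209764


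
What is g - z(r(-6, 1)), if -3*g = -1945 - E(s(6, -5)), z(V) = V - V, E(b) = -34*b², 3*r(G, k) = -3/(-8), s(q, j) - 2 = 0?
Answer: 603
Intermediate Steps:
s(q, j) = 2 (s(q, j) = 2 + 0 = 2)
r(G, k) = ⅛ (r(G, k) = (-3/(-8))/3 = (-3*(-⅛))/3 = (⅓)*(3/8) = ⅛)
z(V) = 0
g = 603 (g = -(-1945 - (-34)*2²)/3 = -(-1945 - (-34)*4)/3 = -(-1945 - 1*(-136))/3 = -(-1945 + 136)/3 = -⅓*(-1809) = 603)
g - z(r(-6, 1)) = 603 - 1*0 = 603 + 0 = 603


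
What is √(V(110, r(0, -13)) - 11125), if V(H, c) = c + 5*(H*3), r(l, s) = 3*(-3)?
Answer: 2*I*√2371 ≈ 97.386*I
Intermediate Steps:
r(l, s) = -9
V(H, c) = c + 15*H (V(H, c) = c + 5*(3*H) = c + 15*H)
√(V(110, r(0, -13)) - 11125) = √((-9 + 15*110) - 11125) = √((-9 + 1650) - 11125) = √(1641 - 11125) = √(-9484) = 2*I*√2371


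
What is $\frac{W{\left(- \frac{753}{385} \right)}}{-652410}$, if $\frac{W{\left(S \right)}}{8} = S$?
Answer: $\frac{1004}{41862975} \approx 2.3983 \cdot 10^{-5}$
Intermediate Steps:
$W{\left(S \right)} = 8 S$
$\frac{W{\left(- \frac{753}{385} \right)}}{-652410} = \frac{8 \left(- \frac{753}{385}\right)}{-652410} = 8 \left(\left(-753\right) \frac{1}{385}\right) \left(- \frac{1}{652410}\right) = 8 \left(- \frac{753}{385}\right) \left(- \frac{1}{652410}\right) = \left(- \frac{6024}{385}\right) \left(- \frac{1}{652410}\right) = \frac{1004}{41862975}$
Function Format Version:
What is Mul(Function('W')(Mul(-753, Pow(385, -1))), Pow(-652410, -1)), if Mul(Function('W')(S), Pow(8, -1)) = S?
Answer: Rational(1004, 41862975) ≈ 2.3983e-5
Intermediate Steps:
Function('W')(S) = Mul(8, S)
Mul(Function('W')(Mul(-753, Pow(385, -1))), Pow(-652410, -1)) = Mul(Mul(8, Mul(-753, Pow(385, -1))), Pow(-652410, -1)) = Mul(Mul(8, Mul(-753, Rational(1, 385))), Rational(-1, 652410)) = Mul(Mul(8, Rational(-753, 385)), Rational(-1, 652410)) = Mul(Rational(-6024, 385), Rational(-1, 652410)) = Rational(1004, 41862975)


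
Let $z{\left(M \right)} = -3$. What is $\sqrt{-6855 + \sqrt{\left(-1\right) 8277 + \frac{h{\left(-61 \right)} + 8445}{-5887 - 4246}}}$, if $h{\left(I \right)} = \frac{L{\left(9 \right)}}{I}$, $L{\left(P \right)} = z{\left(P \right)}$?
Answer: $\frac{\sqrt{-2619046531671495 + 1854339 i \sqrt{351406611711193}}}{618113} \approx 0.54943 + 82.797 i$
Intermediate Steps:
$L{\left(P \right)} = -3$
$h{\left(I \right)} = - \frac{3}{I}$
$\sqrt{-6855 + \sqrt{\left(-1\right) 8277 + \frac{h{\left(-61 \right)} + 8445}{-5887 - 4246}}} = \sqrt{-6855 + \sqrt{\left(-1\right) 8277 + \frac{- \frac{3}{-61} + 8445}{-5887 - 4246}}} = \sqrt{-6855 + \sqrt{-8277 + \frac{\left(-3\right) \left(- \frac{1}{61}\right) + 8445}{-10133}}} = \sqrt{-6855 + \sqrt{-8277 + \left(\frac{3}{61} + 8445\right) \left(- \frac{1}{10133}\right)}} = \sqrt{-6855 + \sqrt{-8277 + \frac{515148}{61} \left(- \frac{1}{10133}\right)}} = \sqrt{-6855 + \sqrt{-8277 - \frac{515148}{618113}}} = \sqrt{-6855 + \sqrt{- \frac{5116636449}{618113}}} = \sqrt{-6855 + \frac{3 i \sqrt{351406611711193}}{618113}}$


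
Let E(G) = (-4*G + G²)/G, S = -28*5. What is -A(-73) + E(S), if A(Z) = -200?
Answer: 56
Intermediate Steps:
S = -140
E(G) = (G² - 4*G)/G
-A(-73) + E(S) = -1*(-200) + (-4 - 140) = 200 - 144 = 56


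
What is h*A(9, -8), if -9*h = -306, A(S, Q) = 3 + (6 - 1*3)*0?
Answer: 102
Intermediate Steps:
A(S, Q) = 3 (A(S, Q) = 3 + (6 - 3)*0 = 3 + 3*0 = 3 + 0 = 3)
h = 34 (h = -⅑*(-306) = 34)
h*A(9, -8) = 34*3 = 102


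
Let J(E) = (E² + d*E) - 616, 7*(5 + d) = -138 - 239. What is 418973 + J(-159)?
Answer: 3170974/7 ≈ 4.5300e+5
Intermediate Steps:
d = -412/7 (d = -5 + (-138 - 239)/7 = -5 + (⅐)*(-377) = -5 - 377/7 = -412/7 ≈ -58.857)
J(E) = -616 + E² - 412*E/7 (J(E) = (E² - 412*E/7) - 616 = -616 + E² - 412*E/7)
418973 + J(-159) = 418973 + (-616 + (-159)² - 412/7*(-159)) = 418973 + (-616 + 25281 + 65508/7) = 418973 + 238163/7 = 3170974/7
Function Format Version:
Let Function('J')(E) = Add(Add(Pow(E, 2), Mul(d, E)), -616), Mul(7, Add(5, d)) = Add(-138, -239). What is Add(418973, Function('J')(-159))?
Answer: Rational(3170974, 7) ≈ 4.5300e+5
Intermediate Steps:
d = Rational(-412, 7) (d = Add(-5, Mul(Rational(1, 7), Add(-138, -239))) = Add(-5, Mul(Rational(1, 7), -377)) = Add(-5, Rational(-377, 7)) = Rational(-412, 7) ≈ -58.857)
Function('J')(E) = Add(-616, Pow(E, 2), Mul(Rational(-412, 7), E)) (Function('J')(E) = Add(Add(Pow(E, 2), Mul(Rational(-412, 7), E)), -616) = Add(-616, Pow(E, 2), Mul(Rational(-412, 7), E)))
Add(418973, Function('J')(-159)) = Add(418973, Add(-616, Pow(-159, 2), Mul(Rational(-412, 7), -159))) = Add(418973, Add(-616, 25281, Rational(65508, 7))) = Add(418973, Rational(238163, 7)) = Rational(3170974, 7)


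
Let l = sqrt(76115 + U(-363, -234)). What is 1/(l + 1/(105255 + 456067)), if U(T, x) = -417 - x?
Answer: -561322/23924835861621487 + 630164775368*sqrt(18983)/23924835861621487 ≈ 0.0036290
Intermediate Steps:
l = 2*sqrt(18983) (l = sqrt(76115 + (-417 - 1*(-234))) = sqrt(76115 + (-417 + 234)) = sqrt(76115 - 183) = sqrt(75932) = 2*sqrt(18983) ≈ 275.56)
1/(l + 1/(105255 + 456067)) = 1/(2*sqrt(18983) + 1/(105255 + 456067)) = 1/(2*sqrt(18983) + 1/561322) = 1/(1/561322 + 2*sqrt(18983))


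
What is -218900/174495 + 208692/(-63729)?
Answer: -1119244192/247119819 ≈ -4.5292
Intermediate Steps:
-218900/174495 + 208692/(-63729) = -218900*1/174495 + 208692*(-1/63729) = -43780/34899 - 23188/7081 = -1119244192/247119819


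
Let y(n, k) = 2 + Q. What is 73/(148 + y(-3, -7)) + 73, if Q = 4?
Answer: 11315/154 ≈ 73.474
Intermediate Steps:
y(n, k) = 6 (y(n, k) = 2 + 4 = 6)
73/(148 + y(-3, -7)) + 73 = 73/(148 + 6) + 73 = 73/154 + 73 = 11315/154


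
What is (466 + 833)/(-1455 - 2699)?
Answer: -1299/4154 ≈ -0.31271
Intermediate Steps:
(466 + 833)/(-1455 - 2699) = 1299/(-4154) = 1299*(-1/4154) = -1299/4154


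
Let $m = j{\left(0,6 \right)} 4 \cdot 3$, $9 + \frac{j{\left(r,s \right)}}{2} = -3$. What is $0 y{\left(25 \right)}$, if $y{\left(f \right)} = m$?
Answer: $0$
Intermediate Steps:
$j{\left(r,s \right)} = -24$ ($j{\left(r,s \right)} = -18 + 2 \left(-3\right) = -18 - 6 = -24$)
$m = -288$ ($m = \left(-24\right) 4 \cdot 3 = \left(-96\right) 3 = -288$)
$y{\left(f \right)} = -288$
$0 y{\left(25 \right)} = 0 \left(-288\right) = 0$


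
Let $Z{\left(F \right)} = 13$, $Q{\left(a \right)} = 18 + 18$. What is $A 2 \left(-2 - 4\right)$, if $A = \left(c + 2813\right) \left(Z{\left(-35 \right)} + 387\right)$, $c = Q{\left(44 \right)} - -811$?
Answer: $-17568000$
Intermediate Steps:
$Q{\left(a \right)} = 36$
$c = 847$ ($c = 36 - -811 = 36 + 811 = 847$)
$A = 1464000$ ($A = \left(847 + 2813\right) \left(13 + 387\right) = 3660 \cdot 400 = 1464000$)
$A 2 \left(-2 - 4\right) = 1464000 \cdot 2 \left(-2 - 4\right) = 1464000 \cdot 2 \left(-6\right) = 1464000 \left(-12\right) = -17568000$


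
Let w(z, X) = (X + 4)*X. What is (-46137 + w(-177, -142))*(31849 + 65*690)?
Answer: -2035668159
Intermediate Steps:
w(z, X) = X*(4 + X) (w(z, X) = (4 + X)*X = X*(4 + X))
(-46137 + w(-177, -142))*(31849 + 65*690) = (-46137 - 142*(4 - 142))*(31849 + 65*690) = (-46137 - 142*(-138))*(31849 + 44850) = (-46137 + 19596)*76699 = -26541*76699 = -2035668159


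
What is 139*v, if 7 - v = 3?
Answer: 556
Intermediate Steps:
v = 4 (v = 7 - 1*3 = 7 - 3 = 4)
139*v = 139*4 = 556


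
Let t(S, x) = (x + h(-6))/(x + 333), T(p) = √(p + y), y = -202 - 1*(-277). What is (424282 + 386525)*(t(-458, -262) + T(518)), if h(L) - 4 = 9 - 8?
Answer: -208377399/71 + 810807*√593 ≈ 1.6810e+7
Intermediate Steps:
y = 75 (y = -202 + 277 = 75)
h(L) = 5 (h(L) = 4 + (9 - 8) = 4 + 1 = 5)
T(p) = √(75 + p) (T(p) = √(p + 75) = √(75 + p))
t(S, x) = (5 + x)/(333 + x) (t(S, x) = (x + 5)/(x + 333) = (5 + x)/(333 + x))
(424282 + 386525)*(t(-458, -262) + T(518)) = (424282 + 386525)*((5 - 262)/(333 - 262) + √(75 + 518)) = 810807*(-257/71 + √593) = -208377399/71 + 810807*√593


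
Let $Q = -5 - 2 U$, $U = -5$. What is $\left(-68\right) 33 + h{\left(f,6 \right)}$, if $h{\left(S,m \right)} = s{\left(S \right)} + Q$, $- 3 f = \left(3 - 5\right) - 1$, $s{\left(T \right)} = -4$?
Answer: $-2243$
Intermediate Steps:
$Q = 5$ ($Q = -5 - -10 = -5 + 10 = 5$)
$f = 1$ ($f = - \frac{\left(3 - 5\right) - 1}{3} = - \frac{-2 - 1}{3} = \left(- \frac{1}{3}\right) \left(-3\right) = 1$)
$h{\left(S,m \right)} = 1$ ($h{\left(S,m \right)} = -4 + 5 = 1$)
$\left(-68\right) 33 + h{\left(f,6 \right)} = \left(-68\right) 33 + 1 = -2244 + 1 = -2243$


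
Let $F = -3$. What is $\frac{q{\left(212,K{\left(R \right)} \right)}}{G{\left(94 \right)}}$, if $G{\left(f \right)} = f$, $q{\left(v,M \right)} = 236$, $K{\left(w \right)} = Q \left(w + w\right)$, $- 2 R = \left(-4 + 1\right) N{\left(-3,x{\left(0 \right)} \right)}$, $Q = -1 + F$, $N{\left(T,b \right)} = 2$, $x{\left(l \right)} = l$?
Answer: $\frac{118}{47} \approx 2.5106$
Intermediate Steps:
$Q = -4$ ($Q = -1 - 3 = -4$)
$R = 3$ ($R = - \frac{\left(-4 + 1\right) 2}{2} = - \frac{\left(-3\right) 2}{2} = \left(- \frac{1}{2}\right) \left(-6\right) = 3$)
$K{\left(w \right)} = - 8 w$ ($K{\left(w \right)} = - 4 \left(w + w\right) = - 4 \cdot 2 w = - 8 w$)
$\frac{q{\left(212,K{\left(R \right)} \right)}}{G{\left(94 \right)}} = \frac{236}{94} = 236 \cdot \frac{1}{94} = \frac{118}{47}$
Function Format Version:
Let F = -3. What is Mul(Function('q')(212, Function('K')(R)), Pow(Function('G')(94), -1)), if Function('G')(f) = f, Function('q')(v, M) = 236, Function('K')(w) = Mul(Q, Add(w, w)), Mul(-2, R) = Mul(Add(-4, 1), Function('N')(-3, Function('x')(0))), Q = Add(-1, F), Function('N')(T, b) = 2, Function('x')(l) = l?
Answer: Rational(118, 47) ≈ 2.5106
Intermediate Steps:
Q = -4 (Q = Add(-1, -3) = -4)
R = 3 (R = Mul(Rational(-1, 2), Mul(Add(-4, 1), 2)) = Mul(Rational(-1, 2), Mul(-3, 2)) = Mul(Rational(-1, 2), -6) = 3)
Function('K')(w) = Mul(-8, w) (Function('K')(w) = Mul(-4, Add(w, w)) = Mul(-4, Mul(2, w)) = Mul(-8, w))
Mul(Function('q')(212, Function('K')(R)), Pow(Function('G')(94), -1)) = Mul(236, Pow(94, -1)) = Mul(236, Rational(1, 94)) = Rational(118, 47)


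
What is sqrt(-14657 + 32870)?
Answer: sqrt(18213) ≈ 134.96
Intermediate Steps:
sqrt(-14657 + 32870) = sqrt(18213)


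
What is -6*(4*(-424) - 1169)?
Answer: 17190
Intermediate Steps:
-6*(4*(-424) - 1169) = -6*(-1696 - 1169) = -6*(-2865) = 17190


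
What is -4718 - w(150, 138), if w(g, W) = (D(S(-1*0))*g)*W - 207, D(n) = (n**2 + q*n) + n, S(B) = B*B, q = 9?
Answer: -4511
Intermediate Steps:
S(B) = B**2
D(n) = n**2 + 10*n (D(n) = (n**2 + 9*n) + n = n**2 + 10*n)
w(g, W) = -207 (w(g, W) = (((-1*0)**2*(10 + (-1*0)**2))*g)*W - 207 = ((0**2*(10 + 0**2))*g)*W - 207 = ((0*(10 + 0))*g)*W - 207 = ((0*10)*g)*W - 207 = (0*g)*W - 207 = 0*W - 207 = 0 - 207 = -207)
-4718 - w(150, 138) = -4718 - 1*(-207) = -4718 + 207 = -4511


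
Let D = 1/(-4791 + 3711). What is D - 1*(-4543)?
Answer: 4906439/1080 ≈ 4543.0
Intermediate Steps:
D = -1/1080 (D = 1/(-1080) = -1/1080 ≈ -0.00092593)
D - 1*(-4543) = -1/1080 - 1*(-4543) = -1/1080 + 4543 = 4906439/1080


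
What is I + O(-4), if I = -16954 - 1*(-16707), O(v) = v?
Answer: -251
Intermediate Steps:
I = -247 (I = -16954 + 16707 = -247)
I + O(-4) = -247 - 4 = -251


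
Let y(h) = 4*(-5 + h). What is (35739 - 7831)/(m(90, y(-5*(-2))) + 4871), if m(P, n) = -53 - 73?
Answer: 27908/4745 ≈ 5.8816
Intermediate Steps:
y(h) = -20 + 4*h
m(P, n) = -126
(35739 - 7831)/(m(90, y(-5*(-2))) + 4871) = (35739 - 7831)/(-126 + 4871) = 27908/4745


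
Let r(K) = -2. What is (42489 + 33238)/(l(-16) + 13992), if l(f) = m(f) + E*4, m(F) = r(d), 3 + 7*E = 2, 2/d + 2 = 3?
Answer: 530089/97926 ≈ 5.4132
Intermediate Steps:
d = 2 (d = 2/(-2 + 3) = 2/1 = 2*1 = 2)
E = -⅐ (E = -3/7 + (⅐)*2 = -3/7 + 2/7 = -⅐ ≈ -0.14286)
m(F) = -2
l(f) = -18/7 (l(f) = -2 - ⅐*4 = -2 - 4/7 = -18/7)
(42489 + 33238)/(l(-16) + 13992) = (42489 + 33238)/(-18/7 + 13992) = 75727/(97926/7) = 75727*(7/97926) = 530089/97926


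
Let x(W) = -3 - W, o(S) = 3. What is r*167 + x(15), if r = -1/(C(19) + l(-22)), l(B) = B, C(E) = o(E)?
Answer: -175/19 ≈ -9.2105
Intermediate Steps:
C(E) = 3
r = 1/19 (r = -1/(3 - 22) = -1/(-19) = -1*(-1/19) = 1/19 ≈ 0.052632)
r*167 + x(15) = (1/19)*167 + (-3 - 1*15) = 167/19 + (-3 - 15) = 167/19 - 18 = -175/19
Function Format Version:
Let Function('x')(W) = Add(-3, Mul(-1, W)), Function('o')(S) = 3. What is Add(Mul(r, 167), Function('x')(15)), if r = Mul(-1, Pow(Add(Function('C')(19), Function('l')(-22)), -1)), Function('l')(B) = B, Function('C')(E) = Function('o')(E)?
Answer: Rational(-175, 19) ≈ -9.2105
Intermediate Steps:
Function('C')(E) = 3
r = Rational(1, 19) (r = Mul(-1, Pow(Add(3, -22), -1)) = Mul(-1, Pow(-19, -1)) = Mul(-1, Rational(-1, 19)) = Rational(1, 19) ≈ 0.052632)
Add(Mul(r, 167), Function('x')(15)) = Add(Mul(Rational(1, 19), 167), Add(-3, Mul(-1, 15))) = Add(Rational(167, 19), Add(-3, -15)) = Add(Rational(167, 19), -18) = Rational(-175, 19)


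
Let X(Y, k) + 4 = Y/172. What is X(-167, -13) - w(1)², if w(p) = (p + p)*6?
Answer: -25623/172 ≈ -148.97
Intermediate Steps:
X(Y, k) = -4 + Y/172
w(p) = 12*p (w(p) = (2*p)*6 = 12*p)
X(-167, -13) - w(1)² = (-4 + (1/172)*(-167)) - (12*1)² = (-4 - 167/172) - 1*12² = -855/172 - 1*144 = -855/172 - 144 = -25623/172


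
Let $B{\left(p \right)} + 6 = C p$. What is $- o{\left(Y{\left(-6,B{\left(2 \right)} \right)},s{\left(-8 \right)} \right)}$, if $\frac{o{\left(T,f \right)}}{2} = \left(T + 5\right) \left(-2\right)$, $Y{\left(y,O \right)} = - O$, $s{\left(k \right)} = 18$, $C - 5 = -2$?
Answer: $20$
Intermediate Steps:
$C = 3$ ($C = 5 - 2 = 3$)
$B{\left(p \right)} = -6 + 3 p$
$o{\left(T,f \right)} = -20 - 4 T$ ($o{\left(T,f \right)} = 2 \left(T + 5\right) \left(-2\right) = 2 \left(5 + T\right) \left(-2\right) = 2 \left(-10 - 2 T\right) = -20 - 4 T$)
$- o{\left(Y{\left(-6,B{\left(2 \right)} \right)},s{\left(-8 \right)} \right)} = - (-20 - 4 \left(- (-6 + 3 \cdot 2)\right)) = - (-20 - 4 \left(- (-6 + 6)\right)) = - (-20 - 4 \left(\left(-1\right) 0\right)) = - (-20 - 0) = - (-20 + 0) = \left(-1\right) \left(-20\right) = 20$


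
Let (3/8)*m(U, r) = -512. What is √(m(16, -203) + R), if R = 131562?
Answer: √1171770/3 ≈ 360.83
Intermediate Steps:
m(U, r) = -4096/3 (m(U, r) = (8/3)*(-512) = -4096/3)
√(m(16, -203) + R) = √(-4096/3 + 131562) = √(390590/3) = √1171770/3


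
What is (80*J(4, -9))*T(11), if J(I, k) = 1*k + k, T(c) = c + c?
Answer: -31680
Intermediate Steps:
T(c) = 2*c
J(I, k) = 2*k (J(I, k) = k + k = 2*k)
(80*J(4, -9))*T(11) = (80*(2*(-9)))*(2*11) = (80*(-18))*22 = -1440*22 = -31680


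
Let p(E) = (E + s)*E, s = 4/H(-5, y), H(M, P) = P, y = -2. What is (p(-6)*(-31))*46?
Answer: -68448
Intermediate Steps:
s = -2 (s = 4/(-2) = 4*(-½) = -2)
p(E) = E*(-2 + E) (p(E) = (E - 2)*E = (-2 + E)*E = E*(-2 + E))
(p(-6)*(-31))*46 = (-6*(-2 - 6)*(-31))*46 = (-6*(-8)*(-31))*46 = (48*(-31))*46 = -1488*46 = -68448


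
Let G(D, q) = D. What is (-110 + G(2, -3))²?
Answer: 11664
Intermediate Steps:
(-110 + G(2, -3))² = (-110 + 2)² = (-108)² = 11664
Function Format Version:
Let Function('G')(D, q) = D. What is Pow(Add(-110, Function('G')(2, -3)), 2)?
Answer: 11664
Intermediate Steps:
Pow(Add(-110, Function('G')(2, -3)), 2) = Pow(Add(-110, 2), 2) = Pow(-108, 2) = 11664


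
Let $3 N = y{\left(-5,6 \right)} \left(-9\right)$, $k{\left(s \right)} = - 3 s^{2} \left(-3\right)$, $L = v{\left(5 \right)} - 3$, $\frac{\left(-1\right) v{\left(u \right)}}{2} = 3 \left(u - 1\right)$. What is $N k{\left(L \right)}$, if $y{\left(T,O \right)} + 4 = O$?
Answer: $-39366$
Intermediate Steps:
$v{\left(u \right)} = 6 - 6 u$ ($v{\left(u \right)} = - 2 \cdot 3 \left(u - 1\right) = - 2 \cdot 3 \left(-1 + u\right) = - 2 \left(-3 + 3 u\right) = 6 - 6 u$)
$y{\left(T,O \right)} = -4 + O$
$L = -27$ ($L = \left(6 - 30\right) - 3 = -24 - 3 = -27$)
$k{\left(s \right)} = 9 s^{2}$
$N = -6$ ($N = \frac{\left(-4 + 6\right) \left(-9\right)}{3} = \frac{2 \left(-9\right)}{3} = \frac{1}{3} \left(-18\right) = -6$)
$N k{\left(L \right)} = - 6 \cdot 9 \left(-27\right)^{2} = - 6 \cdot 9 \cdot 729 = \left(-6\right) 6561 = -39366$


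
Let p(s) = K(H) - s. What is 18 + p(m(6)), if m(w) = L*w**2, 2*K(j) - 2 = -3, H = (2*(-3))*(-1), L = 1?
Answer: -37/2 ≈ -18.500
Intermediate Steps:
H = 6 (H = -6*(-1) = 6)
K(j) = -1/2 (K(j) = 1 + (1/2)*(-3) = 1 - 3/2 = -1/2)
m(w) = w**2 (m(w) = 1*w**2 = w**2)
p(s) = -1/2 - s
18 + p(m(6)) = 18 + (-1/2 - 1*6**2) = 18 + (-1/2 - 1*36) = 18 + (-1/2 - 36) = 18 - 73/2 = -37/2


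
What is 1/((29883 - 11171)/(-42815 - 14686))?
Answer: -57501/18712 ≈ -3.0729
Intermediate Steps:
1/((29883 - 11171)/(-42815 - 14686)) = 1/(18712/(-57501)) = 1/(18712*(-1/57501)) = 1/(-18712/57501) = -57501/18712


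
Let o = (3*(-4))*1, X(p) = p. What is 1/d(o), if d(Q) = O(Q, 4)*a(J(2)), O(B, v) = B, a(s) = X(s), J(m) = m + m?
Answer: -1/48 ≈ -0.020833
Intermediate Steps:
J(m) = 2*m
a(s) = s
o = -12 (o = -12*1 = -12)
d(Q) = 4*Q (d(Q) = Q*(2*2) = Q*4 = 4*Q)
1/d(o) = 1/(4*(-12)) = 1/(-48) = -1/48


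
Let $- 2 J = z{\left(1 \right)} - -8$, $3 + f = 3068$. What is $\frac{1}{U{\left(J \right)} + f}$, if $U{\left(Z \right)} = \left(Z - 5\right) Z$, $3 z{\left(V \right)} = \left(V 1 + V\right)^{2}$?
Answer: $\frac{9}{27991} \approx 0.00032153$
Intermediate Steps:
$f = 3065$ ($f = -3 + 3068 = 3065$)
$z{\left(V \right)} = \frac{4 V^{2}}{3}$ ($z{\left(V \right)} = \frac{\left(V 1 + V\right)^{2}}{3} = \frac{\left(V + V\right)^{2}}{3} = \frac{\left(2 V\right)^{2}}{3} = \frac{4 V^{2}}{3}$)
$J = - \frac{14}{3}$ ($J = - \frac{\frac{4 \cdot 1^{2}}{3} - -8}{2} = - \frac{\frac{4}{3} \cdot 1 + 8}{2} = - \frac{\frac{4}{3} + 8}{2} = \left(- \frac{1}{2}\right) \frac{28}{3} = - \frac{14}{3} \approx -4.6667$)
$U{\left(Z \right)} = Z \left(-5 + Z\right)$ ($U{\left(Z \right)} = \left(-5 + Z\right) Z = Z \left(-5 + Z\right)$)
$\frac{1}{U{\left(J \right)} + f} = \frac{1}{- \frac{14 \left(-5 - \frac{14}{3}\right)}{3} + 3065} = \frac{1}{\left(- \frac{14}{3}\right) \left(- \frac{29}{3}\right) + 3065} = \frac{1}{\frac{406}{9} + 3065} = \frac{1}{\frac{27991}{9}} = \frac{9}{27991}$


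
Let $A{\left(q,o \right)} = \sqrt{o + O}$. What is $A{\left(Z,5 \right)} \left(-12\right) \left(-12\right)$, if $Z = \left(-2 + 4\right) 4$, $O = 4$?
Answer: $432$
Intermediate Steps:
$Z = 8$ ($Z = 2 \cdot 4 = 8$)
$A{\left(q,o \right)} = \sqrt{4 + o}$ ($A{\left(q,o \right)} = \sqrt{o + 4} = \sqrt{4 + o}$)
$A{\left(Z,5 \right)} \left(-12\right) \left(-12\right) = \sqrt{4 + 5} \left(-12\right) \left(-12\right) = \sqrt{9} \left(-12\right) \left(-12\right) = 3 \left(-12\right) \left(-12\right) = \left(-36\right) \left(-12\right) = 432$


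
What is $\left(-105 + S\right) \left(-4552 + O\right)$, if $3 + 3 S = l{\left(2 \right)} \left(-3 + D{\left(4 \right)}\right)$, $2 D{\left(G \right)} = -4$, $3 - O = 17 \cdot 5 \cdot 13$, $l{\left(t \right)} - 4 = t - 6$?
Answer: $599324$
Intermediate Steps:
$l{\left(t \right)} = -2 + t$ ($l{\left(t \right)} = 4 + \left(t - 6\right) = 4 + \left(-6 + t\right) = -2 + t$)
$O = -1102$ ($O = 3 - 17 \cdot 5 \cdot 13 = 3 - 85 \cdot 13 = 3 - 1105 = -1102$)
$D{\left(G \right)} = -2$ ($D{\left(G \right)} = \frac{1}{2} \left(-4\right) = -2$)
$S = -1$ ($S = -1 + \frac{\left(-2 + 2\right) \left(-3 - 2\right)}{3} = -1 + \frac{0 \left(-5\right)}{3} = -1 + \frac{1}{3} \cdot 0 = -1 + 0 = -1$)
$\left(-105 + S\right) \left(-4552 + O\right) = \left(-105 - 1\right) \left(-4552 - 1102\right) = \left(-106\right) \left(-5654\right) = 599324$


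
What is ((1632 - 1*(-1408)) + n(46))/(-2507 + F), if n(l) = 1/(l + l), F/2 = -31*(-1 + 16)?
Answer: -279681/316204 ≈ -0.88450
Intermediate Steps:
F = -930 (F = 2*(-31*(-1 + 16)) = 2*(-31*15) = 2*(-465) = -930)
n(l) = 1/(2*l)
((1632 - 1*(-1408)) + n(46))/(-2507 + F) = ((1632 - 1*(-1408)) + (1/2)/46)/(-2507 - 930) = ((1632 + 1408) + (1/2)*(1/46))/(-3437) = (3040 + 1/92)*(-1/3437) = (279681/92)*(-1/3437) = -279681/316204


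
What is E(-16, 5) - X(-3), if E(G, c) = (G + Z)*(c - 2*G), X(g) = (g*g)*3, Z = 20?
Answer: 121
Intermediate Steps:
X(g) = 3*g**2 (X(g) = g**2*3 = 3*g**2)
E(G, c) = (20 + G)*(c - 2*G) (E(G, c) = (G + 20)*(c - 2*G) = (20 + G)*(c - 2*G))
E(-16, 5) - X(-3) = (-40*(-16) - 2*(-16)**2 + 20*5 - 16*5) - 3*(-3)**2 = (640 - 2*256 + 100 - 80) - 3*9 = (640 - 512 + 100 - 80) - 1*27 = 148 - 27 = 121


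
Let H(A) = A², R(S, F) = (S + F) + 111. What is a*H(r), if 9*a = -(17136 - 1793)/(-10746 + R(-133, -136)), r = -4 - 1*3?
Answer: 751807/98136 ≈ 7.6609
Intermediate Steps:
r = -7 (r = -4 - 3 = -7)
R(S, F) = 111 + F + S (R(S, F) = (F + S) + 111 = 111 + F + S)
a = 15343/98136 (a = (-(17136 - 1793)/(-10746 + (111 - 136 - 133)))/9 = (-15343/(-10746 - 158))/9 = (-15343/(-10904))/9 = (-15343*(-1)/10904)/9 = (-1*(-15343/10904))/9 = (⅑)*(15343/10904) = 15343/98136 ≈ 0.15634)
a*H(r) = (15343/98136)*(-7)² = (15343/98136)*49 = 751807/98136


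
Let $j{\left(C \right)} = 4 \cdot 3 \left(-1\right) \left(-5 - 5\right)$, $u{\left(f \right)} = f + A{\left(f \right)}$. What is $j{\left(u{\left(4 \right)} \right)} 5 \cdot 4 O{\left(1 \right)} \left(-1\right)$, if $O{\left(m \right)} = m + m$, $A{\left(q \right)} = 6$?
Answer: $-4800$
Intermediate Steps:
$O{\left(m \right)} = 2 m$
$u{\left(f \right)} = 6 + f$ ($u{\left(f \right)} = f + 6 = 6 + f$)
$j{\left(C \right)} = 120$ ($j{\left(C \right)} = 12 \left(-1\right) \left(-10\right) = \left(-12\right) \left(-10\right) = 120$)
$j{\left(u{\left(4 \right)} \right)} 5 \cdot 4 O{\left(1 \right)} \left(-1\right) = 120 \cdot 5 \cdot 4 \cdot 2 \cdot 1 \left(-1\right) = 120 \cdot 20 \cdot 2 \left(-1\right) = 120 \cdot 40 \left(-1\right) = 120 \left(-40\right) = -4800$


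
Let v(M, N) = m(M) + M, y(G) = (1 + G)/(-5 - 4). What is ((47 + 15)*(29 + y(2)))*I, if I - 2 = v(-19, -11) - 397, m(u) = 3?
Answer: -730484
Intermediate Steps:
y(G) = -1/9 - G/9 (y(G) = (1 + G)/(-9) = (1 + G)*(-1/9) = -1/9 - G/9)
v(M, N) = 3 + M
I = -411 (I = 2 + ((3 - 19) - 397) = 2 + (-16 - 397) = 2 - 413 = -411)
((47 + 15)*(29 + y(2)))*I = ((47 + 15)*(29 + (-1/9 - 1/9*2)))*(-411) = (62*(29 + (-1/9 - 2/9)))*(-411) = (62*(29 - 1/3))*(-411) = (62*(86/3))*(-411) = (5332/3)*(-411) = -730484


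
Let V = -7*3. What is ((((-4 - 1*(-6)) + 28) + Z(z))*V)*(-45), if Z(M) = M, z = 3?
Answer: 31185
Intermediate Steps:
V = -21
((((-4 - 1*(-6)) + 28) + Z(z))*V)*(-45) = ((((-4 - 1*(-6)) + 28) + 3)*(-21))*(-45) = ((((-4 + 6) + 28) + 3)*(-21))*(-45) = (((2 + 28) + 3)*(-21))*(-45) = ((30 + 3)*(-21))*(-45) = (33*(-21))*(-45) = -693*(-45) = 31185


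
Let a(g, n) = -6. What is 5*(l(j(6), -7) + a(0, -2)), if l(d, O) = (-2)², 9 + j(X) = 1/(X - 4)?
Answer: -10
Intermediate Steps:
j(X) = -9 + 1/(-4 + X) (j(X) = -9 + 1/(X - 4) = -9 + 1/(-4 + X))
l(d, O) = 4
5*(l(j(6), -7) + a(0, -2)) = 5*(4 - 6) = 5*(-2) = -10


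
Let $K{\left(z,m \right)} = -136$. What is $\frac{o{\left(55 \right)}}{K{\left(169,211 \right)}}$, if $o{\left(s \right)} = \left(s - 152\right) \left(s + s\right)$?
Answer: $\frac{5335}{68} \approx 78.456$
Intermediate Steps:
$o{\left(s \right)} = 2 s \left(-152 + s\right)$ ($o{\left(s \right)} = \left(-152 + s\right) 2 s = 2 s \left(-152 + s\right)$)
$\frac{o{\left(55 \right)}}{K{\left(169,211 \right)}} = \frac{2 \cdot 55 \left(-152 + 55\right)}{-136} = 2 \cdot 55 \left(-97\right) \left(- \frac{1}{136}\right) = \left(-10670\right) \left(- \frac{1}{136}\right) = \frac{5335}{68}$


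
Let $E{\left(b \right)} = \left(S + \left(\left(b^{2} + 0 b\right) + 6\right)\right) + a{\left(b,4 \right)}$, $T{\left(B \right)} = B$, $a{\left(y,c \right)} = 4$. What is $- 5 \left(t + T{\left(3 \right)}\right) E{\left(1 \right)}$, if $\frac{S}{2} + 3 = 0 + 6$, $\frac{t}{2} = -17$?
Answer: $2635$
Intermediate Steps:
$t = -34$ ($t = 2 \left(-17\right) = -34$)
$S = 6$ ($S = -6 + 2 \left(0 + 6\right) = -6 + 2 \cdot 6 = -6 + 12 = 6$)
$E{\left(b \right)} = 16 + b^{2}$ ($E{\left(b \right)} = \left(6 + \left(\left(b^{2} + 0 b\right) + 6\right)\right) + 4 = \left(6 + \left(\left(b^{2} + 0\right) + 6\right)\right) + 4 = \left(6 + \left(b^{2} + 6\right)\right) + 4 = \left(6 + \left(6 + b^{2}\right)\right) + 4 = \left(12 + b^{2}\right) + 4 = 16 + b^{2}$)
$- 5 \left(t + T{\left(3 \right)}\right) E{\left(1 \right)} = - 5 \left(-34 + 3\right) \left(16 + 1^{2}\right) = \left(-5\right) \left(-31\right) \left(16 + 1\right) = 155 \cdot 17 = 2635$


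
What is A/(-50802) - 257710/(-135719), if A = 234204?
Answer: -3115624876/1149132773 ≈ -2.7113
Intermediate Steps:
A/(-50802) - 257710/(-135719) = 234204/(-50802) - 257710/(-135719) = 234204*(-1/50802) - 257710*(-1/135719) = -39034/8467 + 257710/135719 = -3115624876/1149132773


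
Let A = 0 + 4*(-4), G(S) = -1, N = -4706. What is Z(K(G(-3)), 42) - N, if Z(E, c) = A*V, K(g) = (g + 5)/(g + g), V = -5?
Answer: 4786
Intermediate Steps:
A = -16 (A = 0 - 16 = -16)
K(g) = (5 + g)/(2*g) (K(g) = (5 + g)/((2*g)) = (5 + g)*(1/(2*g)) = (5 + g)/(2*g))
Z(E, c) = 80 (Z(E, c) = -16*(-5) = 80)
Z(K(G(-3)), 42) - N = 80 - 1*(-4706) = 80 + 4706 = 4786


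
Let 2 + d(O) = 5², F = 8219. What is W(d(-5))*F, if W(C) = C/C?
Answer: 8219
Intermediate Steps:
d(O) = 23 (d(O) = -2 + 5² = -2 + 25 = 23)
W(C) = 1
W(d(-5))*F = 1*8219 = 8219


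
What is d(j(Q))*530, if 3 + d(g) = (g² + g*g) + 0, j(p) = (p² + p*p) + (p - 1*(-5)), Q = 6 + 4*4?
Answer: 1049424910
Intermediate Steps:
Q = 22 (Q = 6 + 16 = 22)
j(p) = 5 + p + 2*p² (j(p) = (p² + p²) + (p + 5) = 2*p² + (5 + p) = 5 + p + 2*p²)
d(g) = -3 + 2*g² (d(g) = -3 + ((g² + g*g) + 0) = -3 + ((g² + g²) + 0) = -3 + (2*g² + 0) = -3 + 2*g²)
d(j(Q))*530 = (-3 + 2*(5 + 22 + 2*22²)²)*530 = (-3 + 2*(5 + 22 + 2*484)²)*530 = (-3 + 2*(5 + 22 + 968)²)*530 = (-3 + 2*995²)*530 = (-3 + 2*990025)*530 = (-3 + 1980050)*530 = 1980047*530 = 1049424910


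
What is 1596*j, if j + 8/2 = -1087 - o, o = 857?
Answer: -3109008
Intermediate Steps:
j = -1948 (j = -4 + (-1087 - 1*857) = -4 + (-1087 - 857) = -4 - 1944 = -1948)
1596*j = 1596*(-1948) = -3109008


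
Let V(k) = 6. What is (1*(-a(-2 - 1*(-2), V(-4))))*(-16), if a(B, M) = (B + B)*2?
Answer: 0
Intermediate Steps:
a(B, M) = 4*B (a(B, M) = (2*B)*2 = 4*B)
(1*(-a(-2 - 1*(-2), V(-4))))*(-16) = (1*(-4*(-2 - 1*(-2))))*(-16) = (1*(-4*(-2 + 2)))*(-16) = (1*(-4*0))*(-16) = (1*(-1*0))*(-16) = (1*0)*(-16) = 0*(-16) = 0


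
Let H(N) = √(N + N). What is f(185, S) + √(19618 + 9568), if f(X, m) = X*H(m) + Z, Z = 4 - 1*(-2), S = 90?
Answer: 6 + √29186 + 1110*√5 ≈ 2658.9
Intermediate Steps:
H(N) = √2*√N (H(N) = √(2*N) = √2*√N)
Z = 6 (Z = 4 + 2 = 6)
f(X, m) = 6 + X*√2*√m (f(X, m) = X*(√2*√m) + 6 = X*√2*√m + 6 = 6 + X*√2*√m)
f(185, S) + √(19618 + 9568) = (6 + 185*√2*√90) + √(19618 + 9568) = (6 + 185*√2*(3*√10)) + √29186 = (6 + 1110*√5) + √29186 = 6 + √29186 + 1110*√5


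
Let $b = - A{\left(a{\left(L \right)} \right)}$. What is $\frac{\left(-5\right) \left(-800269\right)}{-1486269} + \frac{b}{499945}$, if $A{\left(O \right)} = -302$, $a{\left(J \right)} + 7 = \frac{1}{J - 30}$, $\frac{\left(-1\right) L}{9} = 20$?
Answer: $- \frac{2000003572787}{743052755205} \approx -2.6916$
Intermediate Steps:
$L = -180$ ($L = \left(-9\right) 20 = -180$)
$a{\left(J \right)} = -7 + \frac{1}{-30 + J}$ ($a{\left(J \right)} = -7 + \frac{1}{J - 30} = -7 + \frac{1}{-30 + J}$)
$b = 302$ ($b = \left(-1\right) \left(-302\right) = 302$)
$\frac{\left(-5\right) \left(-800269\right)}{-1486269} + \frac{b}{499945} = \frac{\left(-5\right) \left(-800269\right)}{-1486269} + \frac{302}{499945} = 4001345 \left(- \frac{1}{1486269}\right) + 302 \cdot \frac{1}{499945} = - \frac{4001345}{1486269} + \frac{302}{499945} = - \frac{2000003572787}{743052755205}$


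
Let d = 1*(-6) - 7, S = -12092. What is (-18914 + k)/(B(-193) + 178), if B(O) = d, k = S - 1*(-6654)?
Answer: -24352/165 ≈ -147.59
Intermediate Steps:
k = -5438 (k = -12092 - 1*(-6654) = -12092 + 6654 = -5438)
d = -13 (d = -6 - 7 = -13)
B(O) = -13
(-18914 + k)/(B(-193) + 178) = (-18914 - 5438)/(-13 + 178) = -24352/165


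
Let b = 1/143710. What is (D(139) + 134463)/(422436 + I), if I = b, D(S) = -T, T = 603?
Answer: 19237020600/60708277561 ≈ 0.31688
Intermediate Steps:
D(S) = -603 (D(S) = -1*603 = -603)
b = 1/143710 ≈ 6.9585e-6
I = 1/143710 ≈ 6.9585e-6
(D(139) + 134463)/(422436 + I) = (-603 + 134463)/(422436 + 1/143710) = 133860/(60708277561/143710) = 133860*(143710/60708277561) = 19237020600/60708277561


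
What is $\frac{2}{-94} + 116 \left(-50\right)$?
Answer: $- \frac{272601}{47} \approx -5800.0$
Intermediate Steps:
$\frac{2}{-94} + 116 \left(-50\right) = 2 \left(- \frac{1}{94}\right) - 5800 = - \frac{1}{47} - 5800 = - \frac{272601}{47}$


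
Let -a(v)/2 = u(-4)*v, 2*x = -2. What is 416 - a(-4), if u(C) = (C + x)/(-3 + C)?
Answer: 2872/7 ≈ 410.29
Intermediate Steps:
x = -1 (x = (½)*(-2) = -1)
u(C) = (-1 + C)/(-3 + C) (u(C) = (C - 1)/(-3 + C) = (-1 + C)/(-3 + C))
a(v) = -10*v/7 (a(v) = -2*(-1 - 4)/(-3 - 4)*v = -2*-5/(-7)*v = -2*(-⅐*(-5))*v = -10*v/7)
416 - a(-4) = 416 - (-10)*(-4)/7 = 416 - 1*40/7 = 416 - 40/7 = 2872/7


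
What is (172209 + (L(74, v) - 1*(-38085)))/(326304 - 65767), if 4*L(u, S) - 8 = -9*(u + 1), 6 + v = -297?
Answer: 840509/1042148 ≈ 0.80652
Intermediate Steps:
v = -303 (v = -6 - 297 = -303)
L(u, S) = -¼ - 9*u/4 (L(u, S) = 2 + (-9*(u + 1))/4 = 2 + (-9*(1 + u))/4 = 2 + (-9 - 9*u)/4 = 2 + (-9/4 - 9*u/4) = -¼ - 9*u/4)
(172209 + (L(74, v) - 1*(-38085)))/(326304 - 65767) = (172209 + ((-¼ - 9/4*74) - 1*(-38085)))/(326304 - 65767) = (172209 + ((-¼ - 333/2) + 38085))/260537 = (172209 + (-667/4 + 38085))*(1/260537) = (172209 + 151673/4)*(1/260537) = (840509/4)*(1/260537) = 840509/1042148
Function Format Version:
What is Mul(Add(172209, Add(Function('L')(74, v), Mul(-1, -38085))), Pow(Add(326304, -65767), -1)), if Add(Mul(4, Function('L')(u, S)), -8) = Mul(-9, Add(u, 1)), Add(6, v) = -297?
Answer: Rational(840509, 1042148) ≈ 0.80652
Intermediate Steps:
v = -303 (v = Add(-6, -297) = -303)
Function('L')(u, S) = Add(Rational(-1, 4), Mul(Rational(-9, 4), u)) (Function('L')(u, S) = Add(2, Mul(Rational(1, 4), Mul(-9, Add(u, 1)))) = Add(2, Mul(Rational(1, 4), Mul(-9, Add(1, u)))) = Add(2, Mul(Rational(1, 4), Add(-9, Mul(-9, u)))) = Add(2, Add(Rational(-9, 4), Mul(Rational(-9, 4), u))) = Add(Rational(-1, 4), Mul(Rational(-9, 4), u)))
Mul(Add(172209, Add(Function('L')(74, v), Mul(-1, -38085))), Pow(Add(326304, -65767), -1)) = Mul(Add(172209, Add(Add(Rational(-1, 4), Mul(Rational(-9, 4), 74)), Mul(-1, -38085))), Pow(Add(326304, -65767), -1)) = Mul(Add(172209, Add(Add(Rational(-1, 4), Rational(-333, 2)), 38085)), Pow(260537, -1)) = Mul(Add(172209, Add(Rational(-667, 4), 38085)), Rational(1, 260537)) = Mul(Add(172209, Rational(151673, 4)), Rational(1, 260537)) = Mul(Rational(840509, 4), Rational(1, 260537)) = Rational(840509, 1042148)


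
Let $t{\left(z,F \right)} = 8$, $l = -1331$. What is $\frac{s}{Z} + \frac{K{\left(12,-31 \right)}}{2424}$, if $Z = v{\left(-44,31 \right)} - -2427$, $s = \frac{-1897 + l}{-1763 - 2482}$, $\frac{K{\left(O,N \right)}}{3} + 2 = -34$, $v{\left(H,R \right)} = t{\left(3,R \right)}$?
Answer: $- \frac{30792373}{695996050} \approx -0.044242$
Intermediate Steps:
$v{\left(H,R \right)} = 8$
$K{\left(O,N \right)} = -108$ ($K{\left(O,N \right)} = -6 + 3 \left(-34\right) = -6 - 102 = -108$)
$s = \frac{1076}{1415}$ ($s = \frac{-1897 - 1331}{-1763 - 2482} = - \frac{3228}{-4245} = \left(-3228\right) \left(- \frac{1}{4245}\right) = \frac{1076}{1415} \approx 0.76042$)
$Z = 2435$ ($Z = 8 - -2427 = 8 + 2427 = 2435$)
$\frac{s}{Z} + \frac{K{\left(12,-31 \right)}}{2424} = \frac{1076}{1415 \cdot 2435} - \frac{108}{2424} = \frac{1076}{1415} \cdot \frac{1}{2435} - \frac{9}{202} = \frac{1076}{3445525} - \frac{9}{202} = - \frac{30792373}{695996050}$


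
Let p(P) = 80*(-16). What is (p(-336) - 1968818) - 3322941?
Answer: -5293039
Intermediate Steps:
p(P) = -1280
(p(-336) - 1968818) - 3322941 = (-1280 - 1968818) - 3322941 = -1970098 - 3322941 = -5293039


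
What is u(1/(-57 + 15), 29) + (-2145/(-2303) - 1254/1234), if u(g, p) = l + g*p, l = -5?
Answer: -49238423/8525706 ≈ -5.7753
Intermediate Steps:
u(g, p) = -5 + g*p
u(1/(-57 + 15), 29) + (-2145/(-2303) - 1254/1234) = (-5 + 29/(-57 + 15)) + (-2145/(-2303) - 1254/1234) = (-5 + 29/(-42)) + (-2145*(-1/2303) - 1254*1/1234) = (-5 - 1/42*29) + (2145/2303 - 627/617) = (-5 - 29/42) - 120516/1420951 = -239/42 - 120516/1420951 = -49238423/8525706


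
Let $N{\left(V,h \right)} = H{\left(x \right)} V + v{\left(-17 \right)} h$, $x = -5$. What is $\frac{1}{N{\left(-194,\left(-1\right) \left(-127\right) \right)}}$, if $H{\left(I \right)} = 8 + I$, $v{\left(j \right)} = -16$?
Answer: $- \frac{1}{2614} \approx -0.00038256$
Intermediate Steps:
$N{\left(V,h \right)} = - 16 h + 3 V$ ($N{\left(V,h \right)} = \left(8 - 5\right) V - 16 h = 3 V - 16 h = - 16 h + 3 V$)
$\frac{1}{N{\left(-194,\left(-1\right) \left(-127\right) \right)}} = \frac{1}{- 16 \left(\left(-1\right) \left(-127\right)\right) + 3 \left(-194\right)} = \frac{1}{\left(-16\right) 127 - 582} = \frac{1}{-2032 - 582} = \frac{1}{-2614} = - \frac{1}{2614}$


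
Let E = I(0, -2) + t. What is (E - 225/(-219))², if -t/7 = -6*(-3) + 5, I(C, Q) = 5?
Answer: 127983969/5329 ≈ 24017.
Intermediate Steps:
t = -161 (t = -7*(-6*(-3) + 5) = -7*(18 + 5) = -7*23 = -161)
E = -156 (E = 5 - 161 = -156)
(E - 225/(-219))² = (-156 - 225/(-219))² = (-156 - 225*(-1/219))² = (-156 + 75/73)² = (-11313/73)² = 127983969/5329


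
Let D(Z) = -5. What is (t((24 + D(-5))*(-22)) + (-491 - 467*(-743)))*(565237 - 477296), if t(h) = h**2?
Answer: 45836080374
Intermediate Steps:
(t((24 + D(-5))*(-22)) + (-491 - 467*(-743)))*(565237 - 477296) = (((24 - 5)*(-22))**2 + (-491 - 467*(-743)))*(565237 - 477296) = ((19*(-22))**2 + (-491 + 346981))*87941 = ((-418)**2 + 346490)*87941 = (174724 + 346490)*87941 = 521214*87941 = 45836080374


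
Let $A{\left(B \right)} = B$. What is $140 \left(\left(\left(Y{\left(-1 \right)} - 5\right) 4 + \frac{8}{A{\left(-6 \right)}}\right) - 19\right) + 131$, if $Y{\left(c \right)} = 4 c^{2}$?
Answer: $- \frac{9827}{3} \approx -3275.7$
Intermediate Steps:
$140 \left(\left(\left(Y{\left(-1 \right)} - 5\right) 4 + \frac{8}{A{\left(-6 \right)}}\right) - 19\right) + 131 = 140 \left(\left(\left(4 \left(-1\right)^{2} - 5\right) 4 + \frac{8}{-6}\right) - 19\right) + 131 = 140 \left(\left(\left(4 \cdot 1 - 5\right) 4 + 8 \left(- \frac{1}{6}\right)\right) - 19\right) + 131 = 140 \left(\left(\left(4 - 5\right) 4 - \frac{4}{3}\right) - 19\right) + 131 = 140 \left(\left(\left(-1\right) 4 - \frac{4}{3}\right) - 19\right) + 131 = 140 \left(\left(-4 - \frac{4}{3}\right) - 19\right) + 131 = 140 \left(- \frac{16}{3} - 19\right) + 131 = 140 \left(- \frac{73}{3}\right) + 131 = - \frac{10220}{3} + 131 = - \frac{9827}{3}$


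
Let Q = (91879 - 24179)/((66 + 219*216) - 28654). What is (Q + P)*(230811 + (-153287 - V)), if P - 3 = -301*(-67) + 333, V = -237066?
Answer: 30185055840580/4679 ≈ 6.4512e+9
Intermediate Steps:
P = 20503 (P = 3 + (-301*(-67) + 333) = 3 + (20167 + 333) = 3 + 20500 = 20503)
Q = 16925/4679 (Q = 67700/((66 + 47304) - 28654) = 67700/(47370 - 28654) = 67700/18716 = 67700*(1/18716) = 16925/4679 ≈ 3.6172)
(Q + P)*(230811 + (-153287 - V)) = (16925/4679 + 20503)*(230811 + (-153287 - 1*(-237066))) = 95950462*(230811 + (-153287 + 237066))/4679 = 95950462*(230811 + 83779)/4679 = (95950462/4679)*314590 = 30185055840580/4679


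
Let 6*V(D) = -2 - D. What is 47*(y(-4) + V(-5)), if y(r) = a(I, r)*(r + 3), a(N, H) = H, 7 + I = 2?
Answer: 423/2 ≈ 211.50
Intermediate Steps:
I = -5 (I = -7 + 2 = -5)
V(D) = -1/3 - D/6 (V(D) = (-2 - D)/6 = -1/3 - D/6)
y(r) = r*(3 + r) (y(r) = r*(r + 3) = r*(3 + r))
47*(y(-4) + V(-5)) = 47*(-4*(3 - 4) + (-1/3 - 1/6*(-5))) = 47*(-4*(-1) + (-1/3 + 5/6)) = 47*(4 + 1/2) = 47*(9/2) = 423/2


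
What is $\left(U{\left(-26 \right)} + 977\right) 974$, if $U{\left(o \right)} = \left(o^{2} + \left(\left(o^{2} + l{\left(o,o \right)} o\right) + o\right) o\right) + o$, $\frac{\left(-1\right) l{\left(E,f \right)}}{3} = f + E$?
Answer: $87838242$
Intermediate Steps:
$l{\left(E,f \right)} = - 3 E - 3 f$ ($l{\left(E,f \right)} = - 3 \left(f + E\right) = - 3 \left(E + f\right) = - 3 E - 3 f$)
$U{\left(o \right)} = o + o^{2} + o \left(o - 5 o^{2}\right)$ ($U{\left(o \right)} = \left(o^{2} + \left(\left(o^{2} + \left(- 3 o - 3 o\right) o\right) + o\right) o\right) + o = \left(o^{2} + \left(\left(o^{2} + - 6 o o\right) + o\right) o\right) + o = \left(o^{2} + \left(\left(o^{2} - 6 o^{2}\right) + o\right) o\right) + o = \left(o^{2} + \left(- 5 o^{2} + o\right) o\right) + o = \left(o^{2} + \left(o - 5 o^{2}\right) o\right) + o = \left(o^{2} + o \left(o - 5 o^{2}\right)\right) + o = o + o^{2} + o \left(o - 5 o^{2}\right)$)
$\left(U{\left(-26 \right)} + 977\right) 974 = \left(- 26 \left(1 - 5 \left(-26\right)^{2} + 2 \left(-26\right)\right) + 977\right) 974 = \left(- 26 \left(1 - 3380 - 52\right) + 977\right) 974 = \left(\left(-26\right) \left(-3431\right) + 977\right) 974 = \left(89206 + 977\right) 974 = 90183 \cdot 974 = 87838242$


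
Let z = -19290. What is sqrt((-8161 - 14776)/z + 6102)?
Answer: sqrt(2271021672930)/19290 ≈ 78.123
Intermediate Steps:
sqrt((-8161 - 14776)/z + 6102) = sqrt((-8161 - 14776)/(-19290) + 6102) = sqrt(-22937*(-1/19290) + 6102) = sqrt(22937/19290 + 6102) = sqrt(117730517/19290) = sqrt(2271021672930)/19290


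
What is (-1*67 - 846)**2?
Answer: 833569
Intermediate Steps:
(-1*67 - 846)**2 = (-67 - 846)**2 = (-913)**2 = 833569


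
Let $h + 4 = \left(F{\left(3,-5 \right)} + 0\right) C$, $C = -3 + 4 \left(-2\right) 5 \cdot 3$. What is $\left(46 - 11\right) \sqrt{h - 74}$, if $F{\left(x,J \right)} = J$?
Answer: $35 \sqrt{537} \approx 811.06$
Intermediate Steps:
$C = -123$ ($C = -3 + \left(-8\right) 5 \cdot 3 = -3 - 120 = -123$)
$h = 611$ ($h = -4 + \left(-5 + 0\right) \left(-123\right) = -4 - -615 = -4 + 615 = 611$)
$\left(46 - 11\right) \sqrt{h - 74} = \left(46 - 11\right) \sqrt{611 - 74} = 35 \sqrt{537}$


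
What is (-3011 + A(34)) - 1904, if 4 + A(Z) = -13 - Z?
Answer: -4966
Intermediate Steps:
A(Z) = -17 - Z (A(Z) = -4 + (-13 - Z) = -17 - Z)
(-3011 + A(34)) - 1904 = (-3011 + (-17 - 1*34)) - 1904 = (-3011 + (-17 - 34)) - 1904 = (-3011 - 51) - 1904 = -3062 - 1904 = -4966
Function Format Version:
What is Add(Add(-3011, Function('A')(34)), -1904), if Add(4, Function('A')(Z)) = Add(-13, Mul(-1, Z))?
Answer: -4966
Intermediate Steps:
Function('A')(Z) = Add(-17, Mul(-1, Z)) (Function('A')(Z) = Add(-4, Add(-13, Mul(-1, Z))) = Add(-17, Mul(-1, Z)))
Add(Add(-3011, Function('A')(34)), -1904) = Add(Add(-3011, Add(-17, Mul(-1, 34))), -1904) = Add(Add(-3011, Add(-17, -34)), -1904) = Add(Add(-3011, -51), -1904) = Add(-3062, -1904) = -4966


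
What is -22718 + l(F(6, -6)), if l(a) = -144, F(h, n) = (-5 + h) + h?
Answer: -22862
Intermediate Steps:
F(h, n) = -5 + 2*h
-22718 + l(F(6, -6)) = -22718 - 144 = -22862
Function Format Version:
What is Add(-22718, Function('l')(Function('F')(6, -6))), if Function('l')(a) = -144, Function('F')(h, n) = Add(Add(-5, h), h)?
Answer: -22862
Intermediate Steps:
Function('F')(h, n) = Add(-5, Mul(2, h))
Add(-22718, Function('l')(Function('F')(6, -6))) = Add(-22718, -144) = -22862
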